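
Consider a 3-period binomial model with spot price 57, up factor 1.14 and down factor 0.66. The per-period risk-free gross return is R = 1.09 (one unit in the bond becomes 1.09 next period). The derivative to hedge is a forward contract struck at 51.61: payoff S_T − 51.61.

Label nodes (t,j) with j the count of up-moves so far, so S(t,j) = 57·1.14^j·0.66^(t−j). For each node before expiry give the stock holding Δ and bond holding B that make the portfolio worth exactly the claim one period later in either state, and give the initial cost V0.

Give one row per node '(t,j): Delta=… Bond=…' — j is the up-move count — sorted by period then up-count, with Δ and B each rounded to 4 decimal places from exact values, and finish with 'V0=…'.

(0,0): Delta=1.0000 Bond=-39.8524
(1,0): Delta=1.0000 Bond=-43.4391
(1,1): Delta=1.0000 Bond=-43.4391
(2,0): Delta=1.0000 Bond=-47.3486
(2,1): Delta=1.0000 Bond=-47.3486
(2,2): Delta=1.0000 Bond=-47.3486
V0=17.1476

Since d<R<u, set p* = (R−d)/(u−d) = 0.8958; price each node as the discounted p*-expectation of its children.
Payoff layer (t=3): V(3,0)=-35.2227, V(3,1)=-23.3047, V(3,2)=-2.7190, V(3,3)=32.8380
(2,0): S=24.8292. Δ = (V_up−V_dn)/(S_up−S_dn) = (-23.3047−-35.2227)/(28.3053−16.3873) = 1.0000. V = [p*·-23.3047 + (1−p*)·-35.2227]/1.09 = -22.5194. B = V − Δ·S = -47.3486.
(2,1): S=42.8868. Δ = (V_up−V_dn)/(S_up−S_dn) = (-2.7190−-23.3047)/(48.8910−28.3053) = 1.0000. V = [p*·-2.7190 + (1−p*)·-23.3047]/1.09 = -4.4618. B = V − Δ·S = -47.3486.
(2,2): S=74.0772. Δ = (V_up−V_dn)/(S_up−S_dn) = (32.8380−-2.7190)/(84.4480−48.8910) = 1.0000. V = [p*·32.8380 + (1−p*)·-2.7190]/1.09 = 26.7286. B = V − Δ·S = -47.3486.
(1,0): S=37.6200. Δ = (V_up−V_dn)/(S_up−S_dn) = (-4.4618−-22.5194)/(42.8868−24.8292) = 1.0000. V = [p*·-4.4618 + (1−p*)·-22.5194]/1.09 = -5.8191. B = V − Δ·S = -43.4391.
(1,1): S=64.9800. Δ = (V_up−V_dn)/(S_up−S_dn) = (26.7286−-4.4618)/(74.0772−42.8868) = 1.0000. V = [p*·26.7286 + (1−p*)·-4.4618]/1.09 = 21.5409. B = V − Δ·S = -43.4391.
(0,0): S=57.0000. Δ = (V_up−V_dn)/(S_up−S_dn) = (21.5409−-5.8191)/(64.9800−37.6200) = 1.0000. V = [p*·21.5409 + (1−p*)·-5.8191]/1.09 = 17.1476. B = V − Δ·S = -39.8524.
Each (Δ,B) replicates both successor values, so the strategy is self-financing and V0 is arbitrage-free.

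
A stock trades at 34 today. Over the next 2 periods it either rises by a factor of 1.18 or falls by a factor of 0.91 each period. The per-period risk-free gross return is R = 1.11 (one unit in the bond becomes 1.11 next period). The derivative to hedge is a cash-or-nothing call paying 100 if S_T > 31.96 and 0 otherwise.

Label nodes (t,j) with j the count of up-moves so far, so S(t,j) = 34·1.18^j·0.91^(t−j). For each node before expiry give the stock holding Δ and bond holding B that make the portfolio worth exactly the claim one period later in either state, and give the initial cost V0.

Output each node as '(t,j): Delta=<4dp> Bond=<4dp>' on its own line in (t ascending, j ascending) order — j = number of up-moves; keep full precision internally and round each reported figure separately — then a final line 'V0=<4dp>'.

Since d<R<u, set p* = (R−d)/(u−d) = 0.7407; price each node as the discounted p*-expectation of its children.
Terminal payoffs: V(2,0)=0.0000, V(2,1)=100.0000, V(2,2)=100.0000
Node (1,0) S=30.9400: V=(p*·100.0000+(1−p*)·0.0000)/1.11=66.7334; Δ=(100.0000−0.0000)/(36.5092−28.1554)=11.9706; B=V−Δ·S=-303.6370
Node (1,1) S=40.1200: V=(p*·100.0000+(1−p*)·100.0000)/1.11=90.0901; Δ=(100.0000−100.0000)/(47.3416−36.5092)=0.0000; B=V−Δ·S=90.0901
Node (0,0) S=34.0000: V=(p*·90.0901+(1−p*)·66.7334)/1.11=75.7069; Δ=(90.0901−66.7334)/(40.1200−30.9400)=2.5443; B=V−Δ·S=-10.7994
Self-financing check: at every node Δ·S+B equals the discounted successor values.

(0,0): Delta=2.5443 Bond=-10.7994
(1,0): Delta=11.9706 Bond=-303.6370
(1,1): Delta=0.0000 Bond=90.0901
V0=75.7069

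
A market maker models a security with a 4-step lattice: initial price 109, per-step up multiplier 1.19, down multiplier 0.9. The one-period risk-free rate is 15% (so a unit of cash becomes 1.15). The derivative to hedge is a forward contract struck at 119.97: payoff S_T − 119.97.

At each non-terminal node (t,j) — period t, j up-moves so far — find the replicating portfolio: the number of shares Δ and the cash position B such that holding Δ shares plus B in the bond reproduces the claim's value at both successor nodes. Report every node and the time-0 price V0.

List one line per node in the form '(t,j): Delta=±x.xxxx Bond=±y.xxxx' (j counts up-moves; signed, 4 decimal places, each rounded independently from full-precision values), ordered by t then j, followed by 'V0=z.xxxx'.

(0,0): Delta=1.0000 Bond=-68.5932
(1,0): Delta=1.0000 Bond=-78.8822
(1,1): Delta=1.0000 Bond=-78.8822
(2,0): Delta=1.0000 Bond=-90.7146
(2,1): Delta=1.0000 Bond=-90.7146
(2,2): Delta=1.0000 Bond=-90.7146
(3,0): Delta=1.0000 Bond=-104.3217
(3,1): Delta=1.0000 Bond=-104.3217
(3,2): Delta=1.0000 Bond=-104.3217
(3,3): Delta=1.0000 Bond=-104.3217
V0=40.4068

Under the risk-neutral measure, an up-move has probability p* = (R−d)/(u−d) = 0.8621 and values discount at R = 1.15.
Terminal payoffs: V(4,0)=-48.4551, V(4,1)=-25.4114, V(4,2)=5.0575, V(4,3)=45.3441, V(4,4)=98.6120
  t=3,j=0: stock 79.4610 → up 94.5586 (V=-25.4114), down 71.5149 (V=-48.4551). Price -24.8607; hedge Δ=1.0000, bond B=-104.3217.
  t=3,j=1: stock 105.0651 → up 125.0275 (V=5.0575), down 94.5586 (V=-25.4114). Price 0.7434; hedge Δ=1.0000, bond B=-104.3217.
  t=3,j=2: stock 138.9194 → up 165.3141 (V=45.3441), down 125.0275 (V=5.0575). Price 34.5977; hedge Δ=1.0000, bond B=-104.3217.
  t=3,j=3: stock 183.6823 → up 218.5820 (V=98.6120), down 165.3141 (V=45.3441). Price 79.3606; hedge Δ=1.0000, bond B=-104.3217.
  t=2,j=0: stock 88.2900 → up 105.0651 (V=0.7434), down 79.4610 (V=-24.8607). Price -2.4246; hedge Δ=1.0000, bond B=-90.7146.
  t=2,j=1: stock 116.7390 → up 138.9194 (V=34.5977), down 105.0651 (V=0.7434). Price 26.0244; hedge Δ=1.0000, bond B=-90.7146.
  t=2,j=2: stock 154.3549 → up 183.6823 (V=79.3606), down 138.9194 (V=34.5977). Price 63.6403; hedge Δ=1.0000, bond B=-90.7146.
  t=1,j=0: stock 98.1000 → up 116.7390 (V=26.0244), down 88.2900 (V=-2.4246). Price 19.2178; hedge Δ=1.0000, bond B=-78.8822.
  t=1,j=1: stock 129.7100 → up 154.3549 (V=63.6403), down 116.7390 (V=26.0244). Price 50.8278; hedge Δ=1.0000, bond B=-78.8822.
  t=0,j=0: stock 109.0000 → up 129.7100 (V=50.8278), down 98.1000 (V=19.2178). Price 40.4068; hedge Δ=1.0000, bond B=-68.5932.
Self-financing check: at every node Δ·S+B equals the discounted successor values.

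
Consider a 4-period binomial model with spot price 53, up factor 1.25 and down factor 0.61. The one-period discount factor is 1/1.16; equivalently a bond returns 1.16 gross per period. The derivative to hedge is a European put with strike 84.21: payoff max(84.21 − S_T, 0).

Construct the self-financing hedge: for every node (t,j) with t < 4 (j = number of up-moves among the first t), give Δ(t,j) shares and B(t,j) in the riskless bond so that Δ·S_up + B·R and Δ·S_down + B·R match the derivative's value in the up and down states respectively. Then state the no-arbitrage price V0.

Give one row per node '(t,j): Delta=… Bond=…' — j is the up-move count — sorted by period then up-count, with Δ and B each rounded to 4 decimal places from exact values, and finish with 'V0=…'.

(0,0): Delta=-0.4584 Bond=31.4126
(1,0): Delta=-1.0000 Bond=53.9498
(1,1): Delta=-0.4151 Bond=33.5732
(2,0): Delta=-1.0000 Bond=62.5817
(2,1): Delta=-1.0000 Bond=62.5817
(2,2): Delta=-0.3684 Bond=35.0771
(3,0): Delta=-1.0000 Bond=72.5948
(3,1): Delta=-1.0000 Bond=72.5948
(3,2): Delta=-1.0000 Bond=72.5948
(3,3): Delta=-0.3180 Bond=35.4685
V0=7.1194

The replicating-portfolio and risk-neutral prices coincide; use p* = (1.16−0.61)/(1.25−0.61) = 0.8594 for the latter.
At expiry t=4: V(4,0)=76.8717, V(4,1)=69.1725, V(4,2)=53.3955, V(4,3)=21.0655, V(4,4)=0.0000
(3,0): S=12.0300. Δ = (V_up−V_dn)/(S_up−S_dn) = (69.1725−76.8717)/(15.0375−7.3383) = -1.0000. V = [p*·69.1725 + (1−p*)·76.8717]/1.16 = 60.5648. B = V − Δ·S = 72.5948.
(3,1): S=24.6516. Δ = (V_up−V_dn)/(S_up−S_dn) = (53.3955−69.1725)/(30.8145−15.0375) = -1.0000. V = [p*·53.3955 + (1−p*)·69.1725]/1.16 = 47.9432. B = V − Δ·S = 72.5948.
(3,2): S=50.5156. Δ = (V_up−V_dn)/(S_up−S_dn) = (21.0655−53.3955)/(63.1445−30.8145) = -1.0000. V = [p*·21.0655 + (1−p*)·53.3955]/1.16 = 22.0792. B = V − Δ·S = 72.5948.
(3,3): S=103.5156. Δ = (V_up−V_dn)/(S_up−S_dn) = (0.0000−21.0655)/(129.3945−63.1445) = -0.3180. V = [p*·0.0000 + (1−p*)·21.0655]/1.16 = 2.5537. B = V − Δ·S = 35.4685.
(2,0): S=19.7213. Δ = (V_up−V_dn)/(S_up−S_dn) = (47.9432−60.5648)/(24.6516−12.0300) = -1.0000. V = [p*·47.9432 + (1−p*)·60.5648]/1.16 = 42.8604. B = V − Δ·S = 62.5817.
(2,1): S=40.4125. Δ = (V_up−V_dn)/(S_up−S_dn) = (22.0792−47.9432)/(50.5156−24.6516) = -1.0000. V = [p*·22.0792 + (1−p*)·47.9432]/1.16 = 22.1692. B = V − Δ·S = 62.5817.
(2,2): S=82.8125. Δ = (V_up−V_dn)/(S_up−S_dn) = (2.5537−22.0792)/(103.5156−50.5156) = -0.3684. V = [p*·2.5537 + (1−p*)·22.0792]/1.16 = 4.5685. B = V − Δ·S = 35.0771.
(1,0): S=32.3300. Δ = (V_up−V_dn)/(S_up−S_dn) = (22.1692−42.8604)/(40.4125−19.7213) = -1.0000. V = [p*·22.1692 + (1−p*)·42.8604]/1.16 = 21.6198. B = V − Δ·S = 53.9498.
(1,1): S=66.2500. Δ = (V_up−V_dn)/(S_up−S_dn) = (4.5685−22.1692)/(82.8125−40.4125) = -0.4151. V = [p*·4.5685 + (1−p*)·22.1692]/1.16 = 6.0721. B = V − Δ·S = 33.5732.
(0,0): S=53.0000. Δ = (V_up−V_dn)/(S_up−S_dn) = (6.0721−21.6198)/(66.2500−32.3300) = -0.4584. V = [p*·6.0721 + (1−p*)·21.6198]/1.16 = 7.1194. B = V − Δ·S = 31.4126.
Self-financing check: at every node Δ·S+B equals the discounted successor values.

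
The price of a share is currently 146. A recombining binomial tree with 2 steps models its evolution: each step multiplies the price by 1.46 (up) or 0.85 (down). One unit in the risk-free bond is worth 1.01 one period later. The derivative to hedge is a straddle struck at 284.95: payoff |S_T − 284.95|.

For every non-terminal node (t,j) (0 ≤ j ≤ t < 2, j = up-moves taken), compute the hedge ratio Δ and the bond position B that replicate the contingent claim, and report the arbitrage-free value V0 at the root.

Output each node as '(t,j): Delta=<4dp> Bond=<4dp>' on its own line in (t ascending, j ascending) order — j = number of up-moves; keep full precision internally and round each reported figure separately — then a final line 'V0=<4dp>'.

Under the risk-neutral measure, an up-move has probability p* = (R−d)/(u−d) = 0.2623 and values discount at R = 1.01.
Payoff layer (t=2): V(2,0)=179.4650, V(2,1)=103.7640, V(2,2)=26.2636
Node (1,0) S=124.1000: V=(p*·103.7640+(1−p*)·179.4650)/1.01=158.0287; Δ=(103.7640−179.4650)/(181.1860−105.4850)=-1.0000; B=V−Δ·S=282.1287
Node (1,1) S=213.1600: V=(p*·26.2636+(1−p*)·103.7640)/1.01=82.6099; Δ=(26.2636−103.7640)/(311.2136−181.1860)=-0.5960; B=V−Δ·S=209.6598
Node (0,0) S=146.0000: V=(p*·82.6099+(1−p*)·158.0287)/1.01=136.8780; Δ=(82.6099−158.0287)/(213.1600−124.1000)=-0.8468; B=V−Δ·S=260.5153
Root portfolio cost Δ·146+B reproduces V0=136.8780.

(0,0): Delta=-0.8468 Bond=260.5153
(1,0): Delta=-1.0000 Bond=282.1287
(1,1): Delta=-0.5960 Bond=209.6598
V0=136.8780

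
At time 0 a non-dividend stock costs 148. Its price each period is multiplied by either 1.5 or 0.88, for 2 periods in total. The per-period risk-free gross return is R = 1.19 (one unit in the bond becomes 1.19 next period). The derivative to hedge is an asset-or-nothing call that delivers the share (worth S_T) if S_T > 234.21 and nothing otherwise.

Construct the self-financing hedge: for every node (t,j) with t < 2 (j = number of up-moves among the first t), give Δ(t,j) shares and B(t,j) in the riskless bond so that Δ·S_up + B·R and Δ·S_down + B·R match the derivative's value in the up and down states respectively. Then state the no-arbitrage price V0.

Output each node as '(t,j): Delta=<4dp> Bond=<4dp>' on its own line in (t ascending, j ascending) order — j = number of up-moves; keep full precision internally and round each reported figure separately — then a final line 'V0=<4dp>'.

(0,0): Delta=1.5248 Bond=-166.8827
(1,0): Delta=0.0000 Bond=0.0000
(1,1): Delta=2.4194 Bond=-397.1808
V0=58.7882

Since d<R<u, set p* = (R−d)/(u−d) = 0.5000; price each node as the discounted p*-expectation of its children.
Terminal values V(2,·): V(2,0)=0.0000, V(2,1)=0.0000, V(2,2)=333.0000
(1,0): S=130.2400. Δ = (V_up−V_dn)/(S_up−S_dn) = (0.0000−0.0000)/(195.3600−114.6112) = 0.0000. V = [p*·0.0000 + (1−p*)·0.0000]/1.19 = 0.0000. B = V − Δ·S = 0.0000.
(1,1): S=222.0000. Δ = (V_up−V_dn)/(S_up−S_dn) = (333.0000−0.0000)/(333.0000−195.3600) = 2.4194. V = [p*·333.0000 + (1−p*)·0.0000]/1.19 = 139.9160. B = V − Δ·S = -397.1808.
(0,0): S=148.0000. Δ = (V_up−V_dn)/(S_up−S_dn) = (139.9160−0.0000)/(222.0000−130.2400) = 1.5248. V = [p*·139.9160 + (1−p*)·0.0000]/1.19 = 58.7882. B = V − Δ·S = -166.8827.
Each (Δ,B) replicates both successor values, so the strategy is self-financing and V0 is arbitrage-free.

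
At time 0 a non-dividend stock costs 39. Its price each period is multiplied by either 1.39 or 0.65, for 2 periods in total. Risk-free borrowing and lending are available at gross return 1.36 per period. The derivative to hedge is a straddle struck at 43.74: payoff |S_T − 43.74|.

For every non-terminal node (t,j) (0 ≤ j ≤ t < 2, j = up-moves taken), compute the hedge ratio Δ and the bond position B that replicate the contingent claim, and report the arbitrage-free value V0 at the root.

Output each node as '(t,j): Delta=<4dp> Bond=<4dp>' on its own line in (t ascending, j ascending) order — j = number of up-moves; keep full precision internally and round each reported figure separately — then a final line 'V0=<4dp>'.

The replicating-portfolio and risk-neutral prices coincide; use p* = (1.36−0.65)/(1.39−0.65) = 0.9595 for the latter.
Terminal payoffs: V(2,0)=27.2625, V(2,1)=8.5035, V(2,2)=31.6119
  t=1,j=0: stock 25.3500 → up 35.2365 (V=8.5035), down 16.4775 (V=27.2625). Price 6.8118; hedge Δ=-1.0000, bond B=32.1618.
  t=1,j=1: stock 54.2100 → up 75.3519 (V=31.6119), down 35.2365 (V=8.5035). Price 22.5552; hedge Δ=0.5760, bond B=-8.6724.
  t=0,j=0: stock 39.0000 → up 54.2100 (V=22.5552), down 25.3500 (V=6.8118). Price 16.1154; hedge Δ=0.5455, bond B=-5.1595.
Root portfolio cost Δ·39+B reproduces V0=16.1154.

(0,0): Delta=0.5455 Bond=-5.1595
(1,0): Delta=-1.0000 Bond=32.1618
(1,1): Delta=0.5760 Bond=-8.6724
V0=16.1154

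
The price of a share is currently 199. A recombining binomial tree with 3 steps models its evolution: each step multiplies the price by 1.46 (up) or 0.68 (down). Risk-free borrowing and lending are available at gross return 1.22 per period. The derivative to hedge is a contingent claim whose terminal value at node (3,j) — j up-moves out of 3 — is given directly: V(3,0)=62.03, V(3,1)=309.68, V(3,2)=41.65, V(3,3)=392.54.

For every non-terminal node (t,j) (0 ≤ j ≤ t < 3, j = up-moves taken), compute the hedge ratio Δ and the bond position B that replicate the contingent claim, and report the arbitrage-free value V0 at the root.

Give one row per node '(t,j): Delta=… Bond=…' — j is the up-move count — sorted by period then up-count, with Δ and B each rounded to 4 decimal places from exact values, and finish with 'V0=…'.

(0,0): Delta=0.3352 Bond=49.7086
(1,0): Delta=-0.8493 Bond=220.9210
(1,1): Delta=0.5803 Bond=-10.5895
(2,0): Delta=3.4504 Bond=-126.1230
(2,1): Delta=-1.7393 Bond=445.3665
(2,2): Delta=1.0605 Bond=-216.6017
V0=116.4072

Under the risk-neutral measure, an up-move has probability p* = (R−d)/(u−d) = 0.6923 and values discount at R = 1.22.
Payoff layer (t=3): V(3,0)=62.0300, V(3,1)=309.6800, V(3,2)=41.6500, V(3,3)=392.5400
  t=2,j=0: stock 92.0176 → up 134.3457 (V=309.6800), down 62.5720 (V=62.0300). Price 191.3770; hedge Δ=3.4504, bond B=-126.1230.
  t=2,j=1: stock 197.5672 → up 288.4481 (V=41.6500), down 134.3457 (V=309.6800). Price 101.7383; hedge Δ=-1.7393, bond B=445.3665.
  t=2,j=2: stock 424.1884 → up 619.3151 (V=392.5400), down 288.4481 (V=41.6500). Price 233.2573; hedge Δ=1.0605, bond B=-216.6017.
  t=1,j=0: stock 135.3200 → up 197.5672 (V=101.7383), down 92.0176 (V=191.3770). Price 105.9996; hedge Δ=-0.8493, bond B=220.9210.
  t=1,j=1: stock 290.5400 → up 424.1884 (V=233.2573), down 197.5672 (V=101.7383). Price 158.0245; hedge Δ=0.5803, bond B=-10.5895.
  t=0,j=0: stock 199.0000 → up 290.5400 (V=158.0245), down 135.3200 (V=105.9996). Price 116.4072; hedge Δ=0.3352, bond B=49.7086.
Self-financing check: at every node Δ·S+B equals the discounted successor values.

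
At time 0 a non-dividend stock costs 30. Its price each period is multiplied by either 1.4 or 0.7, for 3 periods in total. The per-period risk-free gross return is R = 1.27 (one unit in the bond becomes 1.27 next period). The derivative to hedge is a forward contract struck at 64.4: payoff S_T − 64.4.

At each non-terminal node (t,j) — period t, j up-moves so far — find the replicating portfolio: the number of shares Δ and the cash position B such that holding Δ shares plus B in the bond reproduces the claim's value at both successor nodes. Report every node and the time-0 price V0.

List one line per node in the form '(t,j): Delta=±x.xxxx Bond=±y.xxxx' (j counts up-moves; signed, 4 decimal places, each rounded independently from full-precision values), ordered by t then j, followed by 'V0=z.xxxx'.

Risk-neutral probability p* = (R−d)/(u−d) = (1.27−0.7)/(1.4−0.7) = 0.8143.
Payoff layer (t=3): V(3,0)=-54.1100, V(3,1)=-43.8200, V(3,2)=-23.2400, V(3,3)=17.9200
Node (2,0) S=14.7000: V=(p*·-43.8200+(1−p*)·-54.1100)/1.27=-36.0087; Δ=(-43.8200−-54.1100)/(20.5800−10.2900)=1.0000; B=V−Δ·S=-50.7087
Node (2,1) S=29.4000: V=(p*·-23.2400+(1−p*)·-43.8200)/1.27=-21.3087; Δ=(-23.2400−-43.8200)/(41.1600−20.5800)=1.0000; B=V−Δ·S=-50.7087
Node (2,2) S=58.8000: V=(p*·17.9200+(1−p*)·-23.2400)/1.27=8.0913; Δ=(17.9200−-23.2400)/(82.3200−41.1600)=1.0000; B=V−Δ·S=-50.7087
Node (1,0) S=21.0000: V=(p*·-21.3087+(1−p*)·-36.0087)/1.27=-18.9281; Δ=(-21.3087−-36.0087)/(29.4000−14.7000)=1.0000; B=V−Δ·S=-39.9281
Node (1,1) S=42.0000: V=(p*·8.0913+(1−p*)·-21.3087)/1.27=2.0719; Δ=(8.0913−-21.3087)/(58.8000−29.4000)=1.0000; B=V−Δ·S=-39.9281
Node (0,0) S=30.0000: V=(p*·2.0719+(1−p*)·-18.9281)/1.27=-1.4394; Δ=(2.0719−-18.9281)/(42.0000−21.0000)=1.0000; B=V−Δ·S=-31.4394
The time-0 hedge costs -1.4394, which is the no-arbitrage price.

(0,0): Delta=1.0000 Bond=-31.4394
(1,0): Delta=1.0000 Bond=-39.9281
(1,1): Delta=1.0000 Bond=-39.9281
(2,0): Delta=1.0000 Bond=-50.7087
(2,1): Delta=1.0000 Bond=-50.7087
(2,2): Delta=1.0000 Bond=-50.7087
V0=-1.4394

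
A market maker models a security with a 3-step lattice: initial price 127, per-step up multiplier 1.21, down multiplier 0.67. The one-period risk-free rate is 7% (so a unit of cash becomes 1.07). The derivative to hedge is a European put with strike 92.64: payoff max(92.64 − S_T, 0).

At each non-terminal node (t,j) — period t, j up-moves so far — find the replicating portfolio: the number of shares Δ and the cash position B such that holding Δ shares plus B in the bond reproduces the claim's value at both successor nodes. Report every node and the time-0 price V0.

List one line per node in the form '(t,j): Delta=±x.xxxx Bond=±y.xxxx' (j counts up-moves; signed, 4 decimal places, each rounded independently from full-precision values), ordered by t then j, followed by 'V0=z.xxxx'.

(0,0): Delta=-0.1421 Bond=21.7033
(1,0): Delta=-0.5188 Bond=55.2753
(1,1): Delta=-0.0691 Bond=12.0041
(2,0): Delta=-1.0000 Bond=86.5794
(2,1): Delta=-0.4255 Bond=49.5424
(2,2): Delta=0.0000 Bond=0.0000
V0=3.6590

The replicating-portfolio and risk-neutral prices coincide; use p* = (1.07−0.67)/(1.21−0.67) = 0.7407 for the latter.
Terminal values V(3,·): V(3,0)=54.4431, V(3,1)=23.6575, V(3,2)=0.0000, V(3,3)=0.0000
(2,0): S=57.0103. Δ = (V_up−V_dn)/(S_up−S_dn) = (23.6575−54.4431)/(68.9825−38.1969) = -1.0000. V = [p*·23.6575 + (1−p*)·54.4431]/1.07 = 29.5691. B = V − Δ·S = 86.5794.
(2,1): S=102.9589. Δ = (V_up−V_dn)/(S_up−S_dn) = (0.0000−23.6575)/(124.5803−68.9825) = -0.4255. V = [p*·0.0000 + (1−p*)·23.6575]/1.07 = 5.7322. B = V − Δ·S = 49.5424.
(2,2): S=185.9407. Δ = (V_up−V_dn)/(S_up−S_dn) = (0.0000−0.0000)/(224.9882−124.5803) = 0.0000. V = [p*·0.0000 + (1−p*)·0.0000]/1.07 = 0.0000. B = V − Δ·S = 0.0000.
(1,0): S=85.0900. Δ = (V_up−V_dn)/(S_up−S_dn) = (5.7322−29.5691)/(102.9589−57.0103) = -0.5188. V = [p*·5.7322 + (1−p*)·29.5691]/1.07 = 11.1328. B = V − Δ·S = 55.2753.
(1,1): S=153.6700. Δ = (V_up−V_dn)/(S_up−S_dn) = (0.0000−5.7322)/(185.9407−102.9589) = -0.0691. V = [p*·0.0000 + (1−p*)·5.7322]/1.07 = 1.3889. B = V − Δ·S = 12.0041.
(0,0): S=127.0000. Δ = (V_up−V_dn)/(S_up−S_dn) = (1.3889−11.1328)/(153.6700−85.0900) = -0.1421. V = [p*·1.3889 + (1−p*)·11.1328]/1.07 = 3.6590. B = V − Δ·S = 21.7033.
Self-financing check: at every node Δ·S+B equals the discounted successor values.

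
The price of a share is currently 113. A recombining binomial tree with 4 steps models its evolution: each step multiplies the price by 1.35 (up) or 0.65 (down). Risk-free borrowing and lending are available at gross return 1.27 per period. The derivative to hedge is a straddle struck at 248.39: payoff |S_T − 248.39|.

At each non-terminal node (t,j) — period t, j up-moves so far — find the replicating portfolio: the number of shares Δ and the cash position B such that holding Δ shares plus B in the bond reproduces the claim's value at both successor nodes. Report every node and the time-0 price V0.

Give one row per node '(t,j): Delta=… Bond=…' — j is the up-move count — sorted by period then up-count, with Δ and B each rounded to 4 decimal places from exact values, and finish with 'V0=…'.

No-arbitrage ⇒ martingale measure with p* = (R−d)/(u−d) = 0.8857.
Payoff layer (t=4): V(4,0)=228.2188, V(4,1)=206.4960, V(4,2)=161.3793, V(4,3)=67.6755, V(4,4)=126.9402
(3,0): S=31.0326. Δ = (V_up−V_dn)/(S_up−S_dn) = (206.4960−228.2188)/(41.8940−20.1712) = -1.0000. V = [p*·206.4960 + (1−p*)·228.2188]/1.27 = 164.5501. B = V − Δ·S = 195.5827.
(3,1): S=64.4524. Δ = (V_up−V_dn)/(S_up−S_dn) = (161.3793−206.4960)/(87.0107−41.8940) = -1.0000. V = [p*·161.3793 + (1−p*)·206.4960]/1.27 = 131.1303. B = V − Δ·S = 195.5827.
(3,2): S=133.8626. Δ = (V_up−V_dn)/(S_up−S_dn) = (67.6755−161.3793)/(180.7145−87.0107) = -1.0000. V = [p*·67.6755 + (1−p*)·161.3793]/1.27 = 61.7201. B = V − Δ·S = 195.5827.
(3,3): S=278.0224. Δ = (V_up−V_dn)/(S_up−S_dn) = (126.9402−67.6755)/(375.3302−180.7145) = 0.3045. V = [p*·126.9402 + (1−p*)·67.6755]/1.27 = 94.6198. B = V − Δ·S = 9.9558.
(2,0): S=47.7425. Δ = (V_up−V_dn)/(S_up−S_dn) = (131.1303−164.5501)/(64.4524−31.0326) = -1.0000. V = [p*·131.1303 + (1−p*)·164.5501]/1.27 = 106.2596. B = V − Δ·S = 154.0021.
(2,1): S=99.1575. Δ = (V_up−V_dn)/(S_up−S_dn) = (61.7201−131.1303)/(133.8626−64.4524) = -1.0000. V = [p*·61.7201 + (1−p*)·131.1303]/1.27 = 54.8446. B = V − Δ·S = 154.0021.
(2,2): S=205.9425. Δ = (V_up−V_dn)/(S_up−S_dn) = (94.6198−61.7201)/(278.0224−133.8626) = 0.2282. V = [p*·94.6198 + (1−p*)·61.7201]/1.27 = 71.5431. B = V − Δ·S = 24.5436.
(1,0): S=73.4500. Δ = (V_up−V_dn)/(S_up−S_dn) = (54.8446−106.2596)/(99.1575−47.7425) = -1.0000. V = [p*·54.8446 + (1−p*)·106.2596]/1.27 = 47.8115. B = V − Δ·S = 121.2615.
(1,1): S=152.5500. Δ = (V_up−V_dn)/(S_up−S_dn) = (71.5431−54.8446)/(205.9425−99.1575) = 0.1564. V = [p*·71.5431 + (1−p*)·54.8446]/1.27 = 54.8305. B = V − Δ·S = 30.9755.
(0,0): S=113.0000. Δ = (V_up−V_dn)/(S_up−S_dn) = (54.8305−47.8115)/(152.5500−73.4500) = 0.0887. V = [p*·54.8305 + (1−p*)·47.8115]/1.27 = 42.5420. B = V − Δ·S = 32.5148.
Root portfolio cost Δ·113+B reproduces V0=42.5420.

(0,0): Delta=0.0887 Bond=32.5148
(1,0): Delta=-1.0000 Bond=121.2615
(1,1): Delta=0.1564 Bond=30.9755
(2,0): Delta=-1.0000 Bond=154.0021
(2,1): Delta=-1.0000 Bond=154.0021
(2,2): Delta=0.2282 Bond=24.5436
(3,0): Delta=-1.0000 Bond=195.5827
(3,1): Delta=-1.0000 Bond=195.5827
(3,2): Delta=-1.0000 Bond=195.5827
(3,3): Delta=0.3045 Bond=9.9558
V0=42.5420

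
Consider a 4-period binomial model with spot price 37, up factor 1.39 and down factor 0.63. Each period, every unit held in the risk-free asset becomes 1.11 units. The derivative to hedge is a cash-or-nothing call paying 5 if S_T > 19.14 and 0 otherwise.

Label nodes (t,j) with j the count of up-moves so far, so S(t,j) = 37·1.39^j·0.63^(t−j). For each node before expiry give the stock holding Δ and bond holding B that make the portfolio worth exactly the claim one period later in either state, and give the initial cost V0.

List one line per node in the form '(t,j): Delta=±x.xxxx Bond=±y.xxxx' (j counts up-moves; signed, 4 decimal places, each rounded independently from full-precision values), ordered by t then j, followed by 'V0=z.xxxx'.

Under the risk-neutral measure, an up-move has probability p* = (R−d)/(u−d) = 0.6316 and values discount at R = 1.11.
Terminal payoffs: V(4,0)=0.0000, V(4,1)=0.0000, V(4,2)=5.0000, V(4,3)=5.0000, V(4,4)=5.0000
Node (3,0) S=9.2517: V=(p*·0.0000+(1−p*)·0.0000)/1.11=0.0000; Δ=(0.0000−0.0000)/(12.8599−5.8286)=0.0000; B=V−Δ·S=0.0000
Node (3,1) S=20.4126: V=(p*·5.0000+(1−p*)·0.0000)/1.11=2.8450; Δ=(5.0000−0.0000)/(28.3735−12.8599)=0.3223; B=V−Δ·S=-3.7340
Node (3,2) S=45.0373: V=(p*·5.0000+(1−p*)·5.0000)/1.11=4.5045; Δ=(5.0000−5.0000)/(62.6018−28.3735)=0.0000; B=V−Δ·S=4.5045
Node (3,3) S=99.3679: V=(p*·5.0000+(1−p*)·5.0000)/1.11=4.5045; Δ=(5.0000−5.0000)/(138.1214−62.6018)=0.0000; B=V−Δ·S=4.5045
Node (2,0) S=14.6853: V=(p*·2.8450+(1−p*)·0.0000)/1.11=1.6187; Δ=(2.8450−0.0000)/(20.4126−9.2517)=0.2549; B=V−Δ·S=-2.1246
Node (2,1) S=32.4009: V=(p*·4.5045+(1−p*)·2.8450)/1.11=3.5073; Δ=(4.5045−2.8450)/(45.0373−20.4126)=0.0674; B=V−Δ·S=1.3237
Node (2,2) S=71.4877: V=(p*·4.5045+(1−p*)·4.5045)/1.11=4.0581; Δ=(4.5045−4.5045)/(99.3679−45.0373)=0.0000; B=V−Δ·S=4.0581
Node (1,0) S=23.3100: V=(p*·3.5073+(1−p*)·1.6187)/1.11=2.5329; Δ=(3.5073−1.6187)/(32.4009−14.6853)=0.1066; B=V−Δ·S=0.0480
Node (1,1) S=51.4300: V=(p*·4.0581+(1−p*)·3.5073)/1.11=3.4731; Δ=(4.0581−3.5073)/(71.4877−32.4009)=0.0141; B=V−Δ·S=2.7484
Node (0,0) S=37.0000: V=(p*·3.4731+(1−p*)·2.5329)/1.11=2.8169; Δ=(3.4731−2.5329)/(51.4300−23.3100)=0.0334; B=V−Δ·S=1.5797
Root portfolio cost Δ·37+B reproduces V0=2.8169.

(0,0): Delta=0.0334 Bond=1.5797
(1,0): Delta=0.1066 Bond=0.0480
(1,1): Delta=0.0141 Bond=2.7484
(2,0): Delta=0.2549 Bond=-2.1246
(2,1): Delta=0.0674 Bond=1.3237
(2,2): Delta=0.0000 Bond=4.0581
(3,0): Delta=0.0000 Bond=0.0000
(3,1): Delta=0.3223 Bond=-3.7340
(3,2): Delta=0.0000 Bond=4.5045
(3,3): Delta=0.0000 Bond=4.5045
V0=2.8169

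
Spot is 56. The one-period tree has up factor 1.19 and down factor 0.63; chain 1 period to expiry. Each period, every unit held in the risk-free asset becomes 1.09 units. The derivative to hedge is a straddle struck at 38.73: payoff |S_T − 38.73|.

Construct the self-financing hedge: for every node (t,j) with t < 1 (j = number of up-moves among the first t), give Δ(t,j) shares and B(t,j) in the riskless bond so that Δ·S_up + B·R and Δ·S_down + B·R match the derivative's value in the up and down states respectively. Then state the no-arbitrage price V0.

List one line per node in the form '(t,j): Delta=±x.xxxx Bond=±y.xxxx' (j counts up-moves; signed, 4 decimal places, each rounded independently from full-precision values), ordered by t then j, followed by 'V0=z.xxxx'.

(0,0): Delta=0.7800 Bond=-22.0803
V0=21.5983

Since d<R<u, set p* = (R−d)/(u−d) = 0.8214; price each node as the discounted p*-expectation of its children.
Payoff layer (t=1): V(1,0)=3.4500, V(1,1)=27.9100
(0,0): S=56.0000. Δ = (V_up−V_dn)/(S_up−S_dn) = (27.9100−3.4500)/(66.6400−35.2800) = 0.7800. V = [p*·27.9100 + (1−p*)·3.4500]/1.09 = 21.5983. B = V − Δ·S = -22.0803.
Self-financing check: at every node Δ·S+B equals the discounted successor values.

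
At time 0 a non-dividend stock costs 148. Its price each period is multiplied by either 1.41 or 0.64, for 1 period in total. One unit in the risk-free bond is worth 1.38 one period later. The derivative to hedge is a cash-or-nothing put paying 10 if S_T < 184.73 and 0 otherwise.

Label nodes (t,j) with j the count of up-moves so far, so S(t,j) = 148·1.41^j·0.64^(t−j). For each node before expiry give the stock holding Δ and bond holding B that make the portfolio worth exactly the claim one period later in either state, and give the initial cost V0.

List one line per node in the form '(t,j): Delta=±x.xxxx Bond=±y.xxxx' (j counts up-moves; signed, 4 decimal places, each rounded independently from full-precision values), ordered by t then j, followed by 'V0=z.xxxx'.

The replicating-portfolio and risk-neutral prices coincide; use p* = (1.38−0.64)/(1.41−0.64) = 0.9610 for the latter.
At expiry t=1: V(1,0)=10.0000, V(1,1)=0.0000
  t=0,j=0: stock 148.0000 → up 208.6800 (V=0.0000), down 94.7200 (V=10.0000). Price 0.2823; hedge Δ=-0.0878, bond B=13.2693.
Check: Δ(0,0)·S0 + B(0,0) = 0.2823 = V0.

(0,0): Delta=-0.0878 Bond=13.2693
V0=0.2823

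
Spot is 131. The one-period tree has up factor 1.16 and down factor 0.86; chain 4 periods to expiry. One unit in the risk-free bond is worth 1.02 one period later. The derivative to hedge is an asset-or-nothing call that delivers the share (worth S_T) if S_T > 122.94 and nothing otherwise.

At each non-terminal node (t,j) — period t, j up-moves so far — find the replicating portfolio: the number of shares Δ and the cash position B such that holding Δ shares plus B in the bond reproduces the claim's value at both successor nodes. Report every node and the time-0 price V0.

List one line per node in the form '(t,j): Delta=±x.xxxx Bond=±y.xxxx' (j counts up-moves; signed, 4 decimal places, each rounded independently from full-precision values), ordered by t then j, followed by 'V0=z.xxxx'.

Under the risk-neutral measure, an up-move has probability p* = (R−d)/(u−d) = 0.5333 and values discount at R = 1.02.
Terminal values V(4,·): V(4,0)=0.0000, V(4,1)=0.0000, V(4,2)=130.3720, V(4,3)=175.8505, V(4,4)=237.1938
(3,0): S=83.3233. Δ = (V_up−V_dn)/(S_up−S_dn) = (0.0000−0.0000)/(96.6551−71.6581) = 0.0000. V = [p*·0.0000 + (1−p*)·0.0000]/1.02 = 0.0000. B = V − Δ·S = 0.0000.
(3,1): S=112.3896. Δ = (V_up−V_dn)/(S_up−S_dn) = (130.3720−0.0000)/(130.3720−96.6551) = 3.8667. V = [p*·130.3720 + (1−p*)·0.0000]/1.02 = 68.1683. B = V − Δ·S = -366.4048.
(3,2): S=151.5953. Δ = (V_up−V_dn)/(S_up−S_dn) = (175.8505−130.3720)/(175.8505−130.3720) = 1.0000. V = [p*·175.8505 + (1−p*)·130.3720]/1.02 = 151.5953. B = V − Δ·S = 0.0000.
(3,3): S=204.4774. Δ = (V_up−V_dn)/(S_up−S_dn) = (237.1938−175.8505)/(237.1938−175.8505) = 1.0000. V = [p*·237.1938 + (1−p*)·175.8505]/1.02 = 204.4774. B = V − Δ·S = 0.0000.
(2,0): S=96.8876. Δ = (V_up−V_dn)/(S_up−S_dn) = (68.1683−0.0000)/(112.3896−83.3233) = 2.3453. V = [p*·68.1683 + (1−p*)·0.0000]/1.02 = 35.6436. B = V − Δ·S = -191.5842.
(2,1): S=130.6856. Δ = (V_up−V_dn)/(S_up−S_dn) = (151.5953−68.1683)/(151.5953−112.3896) = 2.1279. V = [p*·151.5953 + (1−p*)·68.1683]/1.02 = 110.4536. B = V − Δ·S = -167.6362.
(2,2): S=176.2736. Δ = (V_up−V_dn)/(S_up−S_dn) = (204.4774−151.5953)/(204.4774−151.5953) = 1.0000. V = [p*·204.4774 + (1−p*)·151.5953]/1.02 = 176.2736. B = V − Δ·S = 0.0000.
(1,0): S=112.6600. Δ = (V_up−V_dn)/(S_up−S_dn) = (110.4536−35.6436)/(130.6856−96.8876) = 2.2134. V = [p*·110.4536 + (1−p*)·35.6436]/1.02 = 74.0611. B = V − Δ·S = -175.3058.
(1,1): S=151.9600. Δ = (V_up−V_dn)/(S_up−S_dn) = (176.2736−110.4536)/(176.2736−130.6856) = 1.4438. V = [p*·176.2736 + (1−p*)·110.4536]/1.02 = 142.7035. B = V − Δ·S = -76.6963.
(0,0): S=131.0000. Δ = (V_up−V_dn)/(S_up−S_dn) = (142.7035−74.0611)/(151.9600−112.6600) = 1.7466. V = [p*·142.7035 + (1−p*)·74.0611]/1.02 = 108.5004. B = V − Δ·S = -120.3079.
Self-financing check: at every node Δ·S+B equals the discounted successor values.

(0,0): Delta=1.7466 Bond=-120.3079
(1,0): Delta=2.2134 Bond=-175.3058
(1,1): Delta=1.4438 Bond=-76.6963
(2,0): Delta=2.3453 Bond=-191.5842
(2,1): Delta=2.1279 Bond=-167.6362
(2,2): Delta=1.0000 Bond=0.0000
(3,0): Delta=0.0000 Bond=0.0000
(3,1): Delta=3.8667 Bond=-366.4048
(3,2): Delta=1.0000 Bond=0.0000
(3,3): Delta=1.0000 Bond=0.0000
V0=108.5004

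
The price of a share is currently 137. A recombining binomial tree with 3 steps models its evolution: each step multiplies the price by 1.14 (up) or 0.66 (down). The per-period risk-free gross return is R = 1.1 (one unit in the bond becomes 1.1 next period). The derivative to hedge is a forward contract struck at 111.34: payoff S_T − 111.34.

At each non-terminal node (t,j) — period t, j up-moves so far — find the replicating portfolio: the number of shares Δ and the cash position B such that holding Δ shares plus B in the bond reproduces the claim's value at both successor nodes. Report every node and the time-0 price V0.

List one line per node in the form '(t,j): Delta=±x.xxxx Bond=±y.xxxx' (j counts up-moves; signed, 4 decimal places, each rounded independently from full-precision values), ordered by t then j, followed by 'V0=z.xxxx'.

Risk-neutral probability p* = (R−d)/(u−d) = (1.1−0.66)/(1.14−0.66) = 0.9167.
Payoff layer (t=3): V(3,0)=-71.9530, V(3,1)=-43.3080, V(3,2)=6.1698, V(3,3)=91.6315
Node (2,0) S=59.6772: V=(p*·-43.3080+(1−p*)·-71.9530)/1.1=-41.5410; Δ=(-43.3080−-71.9530)/(68.0320−39.3870)=1.0000; B=V−Δ·S=-101.2182
Node (2,1) S=103.0788: V=(p*·6.1698+(1−p*)·-43.3080)/1.1=1.8606; Δ=(6.1698−-43.3080)/(117.5098−68.0320)=1.0000; B=V−Δ·S=-101.2182
Node (2,2) S=178.0452: V=(p*·91.6315+(1−p*)·6.1698)/1.1=76.8270; Δ=(91.6315−6.1698)/(202.9715−117.5098)=1.0000; B=V−Δ·S=-101.2182
Node (1,0) S=90.4200: V=(p*·1.8606+(1−p*)·-41.5410)/1.1=-1.5965; Δ=(1.8606−-41.5410)/(103.0788−59.6772)=1.0000; B=V−Δ·S=-92.0165
Node (1,1) S=156.1800: V=(p*·76.8270+(1−p*)·1.8606)/1.1=64.1635; Δ=(76.8270−1.8606)/(178.0452−103.0788)=1.0000; B=V−Δ·S=-92.0165
Node (0,0) S=137.0000: V=(p*·64.1635+(1−p*)·-1.5965)/1.1=53.3486; Δ=(64.1635−-1.5965)/(156.1800−90.4200)=1.0000; B=V−Δ·S=-83.6514
The time-0 hedge costs 53.3486, which is the no-arbitrage price.

(0,0): Delta=1.0000 Bond=-83.6514
(1,0): Delta=1.0000 Bond=-92.0165
(1,1): Delta=1.0000 Bond=-92.0165
(2,0): Delta=1.0000 Bond=-101.2182
(2,1): Delta=1.0000 Bond=-101.2182
(2,2): Delta=1.0000 Bond=-101.2182
V0=53.3486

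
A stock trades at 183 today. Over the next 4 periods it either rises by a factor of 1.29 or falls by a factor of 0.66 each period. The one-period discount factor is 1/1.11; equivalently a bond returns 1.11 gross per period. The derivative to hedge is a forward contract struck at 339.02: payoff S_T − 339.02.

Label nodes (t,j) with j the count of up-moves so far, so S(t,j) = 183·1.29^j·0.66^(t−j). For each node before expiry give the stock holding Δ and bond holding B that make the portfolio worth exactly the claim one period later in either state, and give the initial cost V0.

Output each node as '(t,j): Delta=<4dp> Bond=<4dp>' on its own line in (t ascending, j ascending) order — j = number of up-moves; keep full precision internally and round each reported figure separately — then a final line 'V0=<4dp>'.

(0,0): Delta=1.0000 Bond=-223.3230
(1,0): Delta=1.0000 Bond=-247.8885
(1,1): Delta=1.0000 Bond=-247.8885
(2,0): Delta=1.0000 Bond=-275.1562
(2,1): Delta=1.0000 Bond=-275.1562
(2,2): Delta=1.0000 Bond=-275.1562
(3,0): Delta=1.0000 Bond=-305.4234
(3,1): Delta=1.0000 Bond=-305.4234
(3,2): Delta=1.0000 Bond=-305.4234
(3,3): Delta=1.0000 Bond=-305.4234
V0=-40.3230

No-arbitrage ⇒ martingale measure with p* = (R−d)/(u−d) = 0.7143.
Payoff layer (t=4): V(4,0)=-304.2962, V(4,1)=-271.1508, V(4,2)=-206.3666, V(4,3)=-79.7429, V(4,4)=167.7489
  t=3,j=0: stock 52.6118 → up 67.8692 (V=-271.1508), down 34.7238 (V=-304.2962). Price -252.8117; hedge Δ=1.0000, bond B=-305.4234.
  t=3,j=1: stock 102.8321 → up 132.6534 (V=-206.3666), down 67.8692 (V=-271.1508). Price -202.5913; hedge Δ=1.0000, bond B=-305.4234.
  t=3,j=2: stock 200.9900 → up 259.2771 (V=-79.7429), down 132.6534 (V=-206.3666). Price -104.4334; hedge Δ=1.0000, bond B=-305.4234.
  t=3,j=3: stock 392.8441 → up 506.7689 (V=167.7489), down 259.2771 (V=-79.7429). Price 87.4207; hedge Δ=1.0000, bond B=-305.4234.
  t=2,j=0: stock 79.7148 → up 102.8321 (V=-202.5913), down 52.6118 (V=-252.8117). Price -195.4414; hedge Δ=1.0000, bond B=-275.1562.
  t=2,j=1: stock 155.8062 → up 200.9900 (V=-104.4334), down 102.8321 (V=-202.5913). Price -119.3500; hedge Δ=1.0000, bond B=-275.1562.
  t=2,j=2: stock 304.5303 → up 392.8441 (V=87.4207), down 200.9900 (V=-104.4334). Price 29.3741; hedge Δ=1.0000, bond B=-275.1562.
  t=1,j=0: stock 120.7800 → up 155.8062 (V=-119.3500), down 79.7148 (V=-195.4414). Price -127.1085; hedge Δ=1.0000, bond B=-247.8885.
  t=1,j=1: stock 236.0700 → up 304.5303 (V=29.3741), down 155.8062 (V=-119.3500). Price -11.8185; hedge Δ=1.0000, bond B=-247.8885.
  t=0,j=0: stock 183.0000 → up 236.0700 (V=-11.8185), down 120.7800 (V=-127.1085). Price -40.3230; hedge Δ=1.0000, bond B=-223.3230.
Check: Δ(0,0)·S0 + B(0,0) = -40.3230 = V0.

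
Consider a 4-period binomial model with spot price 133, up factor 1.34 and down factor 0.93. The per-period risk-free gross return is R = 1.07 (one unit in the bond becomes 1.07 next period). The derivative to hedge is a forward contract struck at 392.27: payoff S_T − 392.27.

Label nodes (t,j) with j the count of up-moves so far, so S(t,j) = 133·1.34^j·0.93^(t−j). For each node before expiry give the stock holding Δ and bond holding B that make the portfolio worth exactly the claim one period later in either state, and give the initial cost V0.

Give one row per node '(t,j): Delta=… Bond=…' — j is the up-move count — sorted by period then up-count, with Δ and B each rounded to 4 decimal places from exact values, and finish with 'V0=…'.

No-arbitrage ⇒ martingale measure with p* = (R−d)/(u−d) = 0.3415.
Terminal values V(4,·): V(4,0)=-292.7791, V(4,1)=-248.9175, V(4,2)=-185.7191, V(4,3)=-94.6590, V(4,4)=36.5459
(3,0): S=106.9795. Δ = (V_up−V_dn)/(S_up−S_dn) = (-248.9175−-292.7791)/(143.3525−99.4909) = 1.0000. V = [p*·-248.9175 + (1−p*)·-292.7791]/1.07 = -259.6280. B = V − Δ·S = -366.6075.
(3,1): S=154.1425. Δ = (V_up−V_dn)/(S_up−S_dn) = (-185.7191−-248.9175)/(206.5509−143.3525) = 1.0000. V = [p*·-185.7191 + (1−p*)·-248.9175]/1.07 = -212.4650. B = V − Δ·S = -366.6075.
(3,2): S=222.0978. Δ = (V_up−V_dn)/(S_up−S_dn) = (-94.6590−-185.7191)/(297.6110−206.5509) = 1.0000. V = [p*·-94.6590 + (1−p*)·-185.7191]/1.07 = -144.5097. B = V − Δ·S = -366.6075.
(3,3): S=320.0118. Δ = (V_up−V_dn)/(S_up−S_dn) = (36.5459−-94.6590)/(428.8159−297.6110) = 1.0000. V = [p*·36.5459 + (1−p*)·-94.6590]/1.07 = -46.5956. B = V − Δ·S = -366.6075.
(2,0): S=115.0317. Δ = (V_up−V_dn)/(S_up−S_dn) = (-212.4650−-259.6280)/(154.1425−106.9795) = 1.0000. V = [p*·-212.4650 + (1−p*)·-259.6280]/1.07 = -227.5921. B = V − Δ·S = -342.6238.
(2,1): S=165.7446. Δ = (V_up−V_dn)/(S_up−S_dn) = (-144.5097−-212.4650)/(222.0978−154.1425) = 1.0000. V = [p*·-144.5097 + (1−p*)·-212.4650]/1.07 = -176.8792. B = V − Δ·S = -342.6238.
(2,2): S=238.8148. Δ = (V_up−V_dn)/(S_up−S_dn) = (-46.5956−-144.5097)/(320.0118−222.0978) = 1.0000. V = [p*·-46.5956 + (1−p*)·-144.5097]/1.07 = -103.8090. B = V − Δ·S = -342.6238.
(1,0): S=123.6900. Δ = (V_up−V_dn)/(S_up−S_dn) = (-176.8792−-227.5921)/(165.7446−115.0317) = 1.0000. V = [p*·-176.8792 + (1−p*)·-227.5921]/1.07 = -196.5192. B = V − Δ·S = -320.2092.
(1,1): S=178.2200. Δ = (V_up−V_dn)/(S_up−S_dn) = (-103.8090−-176.8792)/(238.8148−165.7446) = 1.0000. V = [p*·-103.8090 + (1−p*)·-176.8792]/1.07 = -141.9892. B = V − Δ·S = -320.2092.
(0,0): S=133.0000. Δ = (V_up−V_dn)/(S_up−S_dn) = (-141.9892−-196.5192)/(178.2200−123.6900) = 1.0000. V = [p*·-141.9892 + (1−p*)·-196.5192]/1.07 = -166.2609. B = V − Δ·S = -299.2609.
Root portfolio cost Δ·133+B reproduces V0=-166.2609.

(0,0): Delta=1.0000 Bond=-299.2609
(1,0): Delta=1.0000 Bond=-320.2092
(1,1): Delta=1.0000 Bond=-320.2092
(2,0): Delta=1.0000 Bond=-342.6238
(2,1): Delta=1.0000 Bond=-342.6238
(2,2): Delta=1.0000 Bond=-342.6238
(3,0): Delta=1.0000 Bond=-366.6075
(3,1): Delta=1.0000 Bond=-366.6075
(3,2): Delta=1.0000 Bond=-366.6075
(3,3): Delta=1.0000 Bond=-366.6075
V0=-166.2609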